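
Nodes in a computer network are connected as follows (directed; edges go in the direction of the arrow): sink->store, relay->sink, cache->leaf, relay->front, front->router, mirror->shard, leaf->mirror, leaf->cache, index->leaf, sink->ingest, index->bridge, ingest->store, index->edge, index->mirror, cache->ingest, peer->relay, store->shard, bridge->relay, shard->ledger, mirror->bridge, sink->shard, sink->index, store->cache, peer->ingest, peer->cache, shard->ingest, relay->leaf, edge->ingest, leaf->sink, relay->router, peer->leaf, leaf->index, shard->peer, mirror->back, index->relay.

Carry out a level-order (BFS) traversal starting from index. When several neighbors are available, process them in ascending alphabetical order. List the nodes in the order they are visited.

index → bridge → edge → leaf → mirror → relay → ingest → cache → sink → back → shard → front → router → store → ledger → peer

Visit index; enqueue bridge, edge, leaf, mirror, relay → queue [bridge, edge, leaf, mirror, relay]
Visit bridge → queue [edge, leaf, mirror, relay]
Visit edge; enqueue ingest → queue [leaf, mirror, relay, ingest]
Visit leaf; enqueue cache, sink → queue [mirror, relay, ingest, cache, sink]
Visit mirror; enqueue back, shard → queue [relay, ingest, cache, sink, back, shard]
Visit relay; enqueue front, router → queue [ingest, cache, sink, back, shard, front, router]
Visit ingest; enqueue store → queue [cache, sink, back, shard, front, router, store]
Visit cache → queue [sink, back, shard, front, router, store]
Visit sink → queue [back, shard, front, router, store]
Visit back → queue [shard, front, router, store]
Visit shard; enqueue ledger, peer → queue [front, router, store, ledger, peer]
Visit front → queue [router, store, ledger, peer]
Visit router → queue [store, ledger, peer]
Visit store → queue [ledger, peer]
Visit ledger → queue [peer]
Visit peer → queue []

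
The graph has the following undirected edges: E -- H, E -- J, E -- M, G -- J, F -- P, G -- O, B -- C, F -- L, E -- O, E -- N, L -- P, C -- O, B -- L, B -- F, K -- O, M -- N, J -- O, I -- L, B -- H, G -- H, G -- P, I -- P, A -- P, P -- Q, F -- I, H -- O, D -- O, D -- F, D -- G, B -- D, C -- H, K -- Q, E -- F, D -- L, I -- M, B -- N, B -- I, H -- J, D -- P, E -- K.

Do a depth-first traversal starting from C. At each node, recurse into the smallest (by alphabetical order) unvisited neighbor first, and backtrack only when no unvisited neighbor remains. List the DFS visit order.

C → B → D → F → E → H → G → J → O → K → Q → P → A → I → L → M → N

Visit C
C → B
B → D
D → F
F → E
E → H
H → G
G → J
J → O
O → K
K → Q
Q → P
P → A
P → I
I → L
I → M
M → N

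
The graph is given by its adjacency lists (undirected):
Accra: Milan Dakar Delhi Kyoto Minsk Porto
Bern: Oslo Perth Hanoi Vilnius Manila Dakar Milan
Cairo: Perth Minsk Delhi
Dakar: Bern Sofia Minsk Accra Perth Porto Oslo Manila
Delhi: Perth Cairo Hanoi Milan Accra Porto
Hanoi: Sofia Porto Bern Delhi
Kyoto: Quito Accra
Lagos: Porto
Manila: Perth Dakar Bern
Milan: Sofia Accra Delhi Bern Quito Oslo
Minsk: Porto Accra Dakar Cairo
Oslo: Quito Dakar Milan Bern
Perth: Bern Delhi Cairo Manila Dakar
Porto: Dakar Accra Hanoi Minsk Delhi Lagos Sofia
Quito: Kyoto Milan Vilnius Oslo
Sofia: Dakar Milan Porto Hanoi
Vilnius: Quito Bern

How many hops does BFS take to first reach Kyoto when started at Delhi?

Level 0: Delhi
Level 1: Accra, Cairo, Hanoi, Milan, Perth, Porto
Level 2: Bern, Dakar, Kyoto, Lagos, Manila, Minsk, Oslo, Quito, Sofia
Level 3: Vilnius
Kyoto first appears at level 2.

2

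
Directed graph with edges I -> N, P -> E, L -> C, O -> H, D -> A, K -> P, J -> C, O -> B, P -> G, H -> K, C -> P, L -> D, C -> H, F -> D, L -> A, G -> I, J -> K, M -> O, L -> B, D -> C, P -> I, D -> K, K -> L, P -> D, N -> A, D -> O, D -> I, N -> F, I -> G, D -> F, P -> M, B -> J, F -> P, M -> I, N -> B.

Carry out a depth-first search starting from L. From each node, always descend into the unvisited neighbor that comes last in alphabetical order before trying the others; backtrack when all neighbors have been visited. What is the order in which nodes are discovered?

L → D → O → H → K → P → M → I → N → F → B → J → C → A → G → E

Visit L
L → D
D → O
O → H
H → K
K → P
P → M
M → I
I → N
N → F
N → B
B → J
J → C
N → A
I → G
P → E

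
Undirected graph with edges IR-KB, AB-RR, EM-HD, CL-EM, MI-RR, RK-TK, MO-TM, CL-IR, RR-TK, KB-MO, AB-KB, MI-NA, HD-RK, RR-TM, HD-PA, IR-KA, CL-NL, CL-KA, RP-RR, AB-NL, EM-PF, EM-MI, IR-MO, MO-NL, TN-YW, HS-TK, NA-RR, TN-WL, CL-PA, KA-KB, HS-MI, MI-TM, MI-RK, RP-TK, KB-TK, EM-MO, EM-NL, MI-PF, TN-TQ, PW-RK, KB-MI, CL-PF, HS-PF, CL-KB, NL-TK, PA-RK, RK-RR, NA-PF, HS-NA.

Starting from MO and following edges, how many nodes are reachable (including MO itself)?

20

BFS from MO visits: MO, EM, IR, KB, NL, TM, CL, HD, MI, PF, KA, AB, TK, RR, PA, RK, HS, NA, RP, PW
Reachable nodes: 20 of 24 total.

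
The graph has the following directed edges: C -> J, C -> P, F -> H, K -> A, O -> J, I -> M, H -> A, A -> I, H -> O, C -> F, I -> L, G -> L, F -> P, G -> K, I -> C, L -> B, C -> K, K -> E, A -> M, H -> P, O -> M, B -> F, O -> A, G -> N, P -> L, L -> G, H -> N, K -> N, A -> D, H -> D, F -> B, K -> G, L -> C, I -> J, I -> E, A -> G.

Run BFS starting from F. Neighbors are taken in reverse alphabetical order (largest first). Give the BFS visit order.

F -> P -> H -> B -> L -> O -> N -> D -> A -> G -> C -> M -> J -> I -> K -> E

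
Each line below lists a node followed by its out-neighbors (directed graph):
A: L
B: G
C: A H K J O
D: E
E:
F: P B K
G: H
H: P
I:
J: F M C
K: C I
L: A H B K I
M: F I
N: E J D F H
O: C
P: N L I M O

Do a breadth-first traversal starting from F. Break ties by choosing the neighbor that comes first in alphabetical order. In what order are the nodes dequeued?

F B K P G C I L M N O H A J D E

Visit F; enqueue B, K, P → queue [B, K, P]
Visit B; enqueue G → queue [K, P, G]
Visit K; enqueue C, I → queue [P, G, C, I]
Visit P; enqueue L, M, N, O → queue [G, C, I, L, M, N, O]
Visit G; enqueue H → queue [C, I, L, M, N, O, H]
Visit C; enqueue A, J → queue [I, L, M, N, O, H, A, J]
Visit I → queue [L, M, N, O, H, A, J]
Visit L → queue [M, N, O, H, A, J]
Visit M → queue [N, O, H, A, J]
Visit N; enqueue D, E → queue [O, H, A, J, D, E]
Visit O → queue [H, A, J, D, E]
Visit H → queue [A, J, D, E]
Visit A → queue [J, D, E]
Visit J → queue [D, E]
Visit D → queue [E]
Visit E → queue []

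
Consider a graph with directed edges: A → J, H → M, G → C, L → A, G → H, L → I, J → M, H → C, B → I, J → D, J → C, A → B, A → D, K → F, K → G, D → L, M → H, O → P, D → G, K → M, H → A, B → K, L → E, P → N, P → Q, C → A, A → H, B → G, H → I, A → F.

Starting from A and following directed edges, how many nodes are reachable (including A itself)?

BFS from A visits: A, J, H, F, D, B, M, C, I, L, G, K, E
Reachable nodes: 13 of 17 total.

13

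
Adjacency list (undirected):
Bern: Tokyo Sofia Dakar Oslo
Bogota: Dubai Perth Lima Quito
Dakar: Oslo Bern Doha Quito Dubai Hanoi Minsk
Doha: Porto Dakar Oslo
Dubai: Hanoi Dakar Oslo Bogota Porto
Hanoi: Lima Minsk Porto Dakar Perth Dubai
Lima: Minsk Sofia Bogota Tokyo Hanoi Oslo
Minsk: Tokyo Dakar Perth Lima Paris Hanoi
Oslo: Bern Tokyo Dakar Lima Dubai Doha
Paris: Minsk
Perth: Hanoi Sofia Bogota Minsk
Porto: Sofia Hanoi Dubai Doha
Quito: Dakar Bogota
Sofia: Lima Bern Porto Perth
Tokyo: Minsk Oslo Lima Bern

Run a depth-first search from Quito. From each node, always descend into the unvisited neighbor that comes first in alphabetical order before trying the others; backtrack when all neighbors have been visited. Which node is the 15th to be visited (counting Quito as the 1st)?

Tokyo

Visit Quito
Quito → Bogota
Bogota → Dubai
Dubai → Dakar
Dakar → Bern
Bern → Oslo
Oslo → Doha
Doha → Porto
Porto → Hanoi
Hanoi → Lima
Lima → Minsk
Minsk → Paris
Minsk → Perth
Perth → Sofia
Minsk → Tokyo

Visit order: Quito, Bogota, Dubai, Dakar, Bern, Oslo, Doha, Porto, Hanoi, Lima, Minsk, Paris, Perth, Sofia, Tokyo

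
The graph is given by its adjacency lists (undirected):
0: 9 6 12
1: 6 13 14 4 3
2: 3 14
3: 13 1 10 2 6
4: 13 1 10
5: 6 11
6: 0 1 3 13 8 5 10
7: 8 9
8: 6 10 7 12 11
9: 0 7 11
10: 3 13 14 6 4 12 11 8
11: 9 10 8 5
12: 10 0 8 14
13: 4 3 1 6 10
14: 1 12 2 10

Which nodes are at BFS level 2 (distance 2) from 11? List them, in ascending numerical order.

0, 3, 4, 6, 7, 12, 13, 14

Level 0: 11
Level 1: 5, 8, 9, 10
Level 2: 0, 3, 4, 6, 7, 12, 13, 14
Level 3: 1, 2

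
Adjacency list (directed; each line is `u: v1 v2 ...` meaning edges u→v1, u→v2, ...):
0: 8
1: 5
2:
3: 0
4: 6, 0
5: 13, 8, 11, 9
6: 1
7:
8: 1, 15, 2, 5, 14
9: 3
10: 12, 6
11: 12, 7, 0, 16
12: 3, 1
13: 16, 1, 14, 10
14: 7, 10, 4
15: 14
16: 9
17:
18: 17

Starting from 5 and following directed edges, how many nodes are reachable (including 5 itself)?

BFS from 5 visits: 5, 13, 11, 9, 8, 16, 14, 10, 1, 12, 7, 0, 3, 15, 2, 4, 6
Reachable nodes: 17 of 19 total.

17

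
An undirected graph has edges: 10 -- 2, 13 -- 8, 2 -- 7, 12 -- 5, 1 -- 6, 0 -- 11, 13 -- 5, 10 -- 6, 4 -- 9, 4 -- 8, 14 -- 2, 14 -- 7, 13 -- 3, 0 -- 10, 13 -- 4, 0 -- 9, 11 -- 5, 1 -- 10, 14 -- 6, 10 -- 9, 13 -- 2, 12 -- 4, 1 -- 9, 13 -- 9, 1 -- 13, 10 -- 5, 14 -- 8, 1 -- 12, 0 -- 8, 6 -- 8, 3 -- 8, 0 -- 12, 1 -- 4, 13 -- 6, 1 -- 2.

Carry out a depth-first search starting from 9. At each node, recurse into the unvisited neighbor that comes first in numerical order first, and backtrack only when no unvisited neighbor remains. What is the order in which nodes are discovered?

9 0 8 3 13 1 2 7 14 6 10 5 11 12 4

Visit 9
9 → 0
0 → 8
8 → 3
3 → 13
13 → 1
1 → 2
2 → 7
7 → 14
14 → 6
6 → 10
10 → 5
5 → 11
5 → 12
12 → 4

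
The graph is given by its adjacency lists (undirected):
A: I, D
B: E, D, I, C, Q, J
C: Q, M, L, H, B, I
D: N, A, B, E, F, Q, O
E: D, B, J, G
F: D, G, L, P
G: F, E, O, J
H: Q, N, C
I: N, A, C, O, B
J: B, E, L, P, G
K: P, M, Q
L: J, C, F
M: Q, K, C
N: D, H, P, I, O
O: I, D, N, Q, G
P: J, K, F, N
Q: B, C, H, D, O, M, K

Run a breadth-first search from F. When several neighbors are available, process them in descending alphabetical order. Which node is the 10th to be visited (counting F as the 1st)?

O

Visit F; enqueue P, L, G, D → queue [P, L, G, D]
Visit P; enqueue N, K, J → queue [L, G, D, N, K, J]
Visit L; enqueue C → queue [G, D, N, K, J, C]
Visit G; enqueue O, E → queue [D, N, K, J, C, O, E]
Visit D; enqueue Q, B, A → queue [N, K, J, C, O, E, Q, B, A]
Visit N; enqueue I, H → queue [K, J, C, O, E, Q, B, A, I, H]
Visit K; enqueue M → queue [J, C, O, E, Q, B, A, I, H, M]
Visit J → queue [C, O, E, Q, B, A, I, H, M]
Visit C → queue [O, E, Q, B, A, I, H, M]
Visit O → queue [E, Q, B, A, I, H, M]
Visit E → queue [Q, B, A, I, H, M]
Visit Q → queue [B, A, I, H, M]
Visit B → queue [A, I, H, M]
Visit A → queue [I, H, M]
Visit I → queue [H, M]
Visit H → queue [M]
Visit M → queue []

Visit order: F, P, L, G, D, N, K, J, C, O, E, Q, B, A, I, H, M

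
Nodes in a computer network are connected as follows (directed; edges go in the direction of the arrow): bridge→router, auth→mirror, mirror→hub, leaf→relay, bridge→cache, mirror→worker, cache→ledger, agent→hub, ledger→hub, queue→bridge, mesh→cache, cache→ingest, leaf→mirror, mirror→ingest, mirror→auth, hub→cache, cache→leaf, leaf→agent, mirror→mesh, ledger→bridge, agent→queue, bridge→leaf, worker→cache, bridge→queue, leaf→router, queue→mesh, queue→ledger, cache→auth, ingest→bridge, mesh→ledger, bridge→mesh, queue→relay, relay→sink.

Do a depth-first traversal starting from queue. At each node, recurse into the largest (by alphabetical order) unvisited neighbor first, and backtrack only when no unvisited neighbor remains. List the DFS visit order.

queue relay sink mesh ledger hub cache leaf router mirror worker ingest bridge auth agent

Visit queue
queue → relay
relay → sink
queue → mesh
mesh → ledger
ledger → hub
hub → cache
cache → leaf
leaf → router
leaf → mirror
mirror → worker
mirror → ingest
ingest → bridge
mirror → auth
leaf → agent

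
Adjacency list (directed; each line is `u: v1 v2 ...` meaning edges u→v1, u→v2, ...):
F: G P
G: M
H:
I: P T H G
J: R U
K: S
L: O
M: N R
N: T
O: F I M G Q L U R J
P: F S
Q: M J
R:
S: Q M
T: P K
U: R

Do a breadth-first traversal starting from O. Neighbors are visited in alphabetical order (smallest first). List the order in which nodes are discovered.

Visit O; enqueue F, G, I, J, L, M, Q, R, U → queue [F, G, I, J, L, M, Q, R, U]
Visit F; enqueue P → queue [G, I, J, L, M, Q, R, U, P]
Visit G → queue [I, J, L, M, Q, R, U, P]
Visit I; enqueue H, T → queue [J, L, M, Q, R, U, P, H, T]
Visit J → queue [L, M, Q, R, U, P, H, T]
Visit L → queue [M, Q, R, U, P, H, T]
Visit M; enqueue N → queue [Q, R, U, P, H, T, N]
Visit Q → queue [R, U, P, H, T, N]
Visit R → queue [U, P, H, T, N]
Visit U → queue [P, H, T, N]
Visit P; enqueue S → queue [H, T, N, S]
Visit H → queue [T, N, S]
Visit T; enqueue K → queue [N, S, K]
Visit N → queue [S, K]
Visit S → queue [K]
Visit K → queue []

O F G I J L M Q R U P H T N S K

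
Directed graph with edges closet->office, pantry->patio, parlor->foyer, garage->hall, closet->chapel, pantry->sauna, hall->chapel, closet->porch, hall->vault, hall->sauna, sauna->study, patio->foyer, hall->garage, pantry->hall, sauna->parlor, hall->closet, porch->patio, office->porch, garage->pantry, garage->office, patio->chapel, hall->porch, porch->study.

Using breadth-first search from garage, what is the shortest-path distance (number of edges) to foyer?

Level 0: garage
Level 1: hall, office, pantry
Level 2: chapel, closet, patio, porch, sauna, vault
Level 3: foyer, parlor, study
foyer first appears at level 3.

3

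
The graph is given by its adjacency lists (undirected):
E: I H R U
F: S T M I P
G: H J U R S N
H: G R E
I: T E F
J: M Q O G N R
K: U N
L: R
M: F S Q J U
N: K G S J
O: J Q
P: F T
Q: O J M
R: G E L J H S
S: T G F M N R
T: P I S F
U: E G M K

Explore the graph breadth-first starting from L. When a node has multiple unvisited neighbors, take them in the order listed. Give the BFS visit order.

Visit L; enqueue R → queue [R]
Visit R; enqueue G, E, J, H, S → queue [G, E, J, H, S]
Visit G; enqueue U, N → queue [E, J, H, S, U, N]
Visit E; enqueue I → queue [J, H, S, U, N, I]
Visit J; enqueue M, Q, O → queue [H, S, U, N, I, M, Q, O]
Visit H → queue [S, U, N, I, M, Q, O]
Visit S; enqueue T, F → queue [U, N, I, M, Q, O, T, F]
Visit U; enqueue K → queue [N, I, M, Q, O, T, F, K]
Visit N → queue [I, M, Q, O, T, F, K]
Visit I → queue [M, Q, O, T, F, K]
Visit M → queue [Q, O, T, F, K]
Visit Q → queue [O, T, F, K]
Visit O → queue [T, F, K]
Visit T; enqueue P → queue [F, K, P]
Visit F → queue [K, P]
Visit K → queue [P]
Visit P → queue []

L, R, G, E, J, H, S, U, N, I, M, Q, O, T, F, K, P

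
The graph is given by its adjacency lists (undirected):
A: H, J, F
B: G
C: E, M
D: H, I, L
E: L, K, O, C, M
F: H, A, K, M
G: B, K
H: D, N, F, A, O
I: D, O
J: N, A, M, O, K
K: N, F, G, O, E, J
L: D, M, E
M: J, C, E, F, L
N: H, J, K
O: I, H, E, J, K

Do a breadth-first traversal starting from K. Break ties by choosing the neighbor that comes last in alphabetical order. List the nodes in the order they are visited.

K O N J G F E I H M A B L C D

Visit K; enqueue O, N, J, G, F, E → queue [O, N, J, G, F, E]
Visit O; enqueue I, H → queue [N, J, G, F, E, I, H]
Visit N → queue [J, G, F, E, I, H]
Visit J; enqueue M, A → queue [G, F, E, I, H, M, A]
Visit G; enqueue B → queue [F, E, I, H, M, A, B]
Visit F → queue [E, I, H, M, A, B]
Visit E; enqueue L, C → queue [I, H, M, A, B, L, C]
Visit I; enqueue D → queue [H, M, A, B, L, C, D]
Visit H → queue [M, A, B, L, C, D]
Visit M → queue [A, B, L, C, D]
Visit A → queue [B, L, C, D]
Visit B → queue [L, C, D]
Visit L → queue [C, D]
Visit C → queue [D]
Visit D → queue []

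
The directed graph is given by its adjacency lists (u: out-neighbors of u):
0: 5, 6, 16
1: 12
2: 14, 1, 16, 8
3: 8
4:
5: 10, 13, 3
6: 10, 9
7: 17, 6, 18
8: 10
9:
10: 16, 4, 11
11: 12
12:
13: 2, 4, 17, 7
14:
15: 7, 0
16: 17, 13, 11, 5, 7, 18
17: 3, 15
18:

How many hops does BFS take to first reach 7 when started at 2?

2

Level 0: 2
Level 1: 1, 8, 14, 16
Level 2: 5, 7, 10, 11, 12, 13, 17, 18
Level 3: 3, 4, 6, 15
Level 4: 0, 9
7 first appears at level 2.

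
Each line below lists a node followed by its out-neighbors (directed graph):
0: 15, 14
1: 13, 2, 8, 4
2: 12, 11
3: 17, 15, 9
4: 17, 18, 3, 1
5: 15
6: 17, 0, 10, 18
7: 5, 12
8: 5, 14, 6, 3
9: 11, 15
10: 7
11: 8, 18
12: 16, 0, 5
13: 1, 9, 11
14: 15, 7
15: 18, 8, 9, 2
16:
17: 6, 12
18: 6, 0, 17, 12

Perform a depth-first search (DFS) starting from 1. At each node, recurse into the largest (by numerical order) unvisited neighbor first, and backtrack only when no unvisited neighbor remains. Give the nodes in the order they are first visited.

1, 13, 11, 18, 17, 12, 16, 5, 15, 9, 8, 14, 7, 6, 10, 0, 3, 2, 4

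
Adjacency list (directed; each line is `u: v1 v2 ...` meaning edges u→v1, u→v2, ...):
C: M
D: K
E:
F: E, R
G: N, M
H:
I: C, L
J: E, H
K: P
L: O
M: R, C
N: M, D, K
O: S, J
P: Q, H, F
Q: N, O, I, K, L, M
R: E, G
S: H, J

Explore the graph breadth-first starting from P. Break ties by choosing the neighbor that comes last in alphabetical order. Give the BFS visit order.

Visit P; enqueue Q, H, F → queue [Q, H, F]
Visit Q; enqueue O, N, M, L, K, I → queue [H, F, O, N, M, L, K, I]
Visit H → queue [F, O, N, M, L, K, I]
Visit F; enqueue R, E → queue [O, N, M, L, K, I, R, E]
Visit O; enqueue S, J → queue [N, M, L, K, I, R, E, S, J]
Visit N; enqueue D → queue [M, L, K, I, R, E, S, J, D]
Visit M; enqueue C → queue [L, K, I, R, E, S, J, D, C]
Visit L → queue [K, I, R, E, S, J, D, C]
Visit K → queue [I, R, E, S, J, D, C]
Visit I → queue [R, E, S, J, D, C]
Visit R; enqueue G → queue [E, S, J, D, C, G]
Visit E → queue [S, J, D, C, G]
Visit S → queue [J, D, C, G]
Visit J → queue [D, C, G]
Visit D → queue [C, G]
Visit C → queue [G]
Visit G → queue []

P Q H F O N M L K I R E S J D C G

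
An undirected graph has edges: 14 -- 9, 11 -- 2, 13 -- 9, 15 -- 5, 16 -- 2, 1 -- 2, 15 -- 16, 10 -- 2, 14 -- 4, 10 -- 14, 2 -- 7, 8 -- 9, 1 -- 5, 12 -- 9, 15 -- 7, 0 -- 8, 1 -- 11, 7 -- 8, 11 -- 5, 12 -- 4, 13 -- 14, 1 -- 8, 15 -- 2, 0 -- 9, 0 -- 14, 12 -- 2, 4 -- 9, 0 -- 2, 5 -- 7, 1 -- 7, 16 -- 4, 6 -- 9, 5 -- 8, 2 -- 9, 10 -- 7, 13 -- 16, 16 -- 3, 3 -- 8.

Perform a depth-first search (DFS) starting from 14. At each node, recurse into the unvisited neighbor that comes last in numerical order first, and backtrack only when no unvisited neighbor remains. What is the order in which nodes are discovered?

Visit 14
14 → 13
13 → 16
16 → 15
15 → 7
7 → 10
10 → 2
2 → 12
12 → 9
9 → 8
8 → 5
5 → 11
11 → 1
8 → 3
8 → 0
9 → 6
9 → 4

14, 13, 16, 15, 7, 10, 2, 12, 9, 8, 5, 11, 1, 3, 0, 6, 4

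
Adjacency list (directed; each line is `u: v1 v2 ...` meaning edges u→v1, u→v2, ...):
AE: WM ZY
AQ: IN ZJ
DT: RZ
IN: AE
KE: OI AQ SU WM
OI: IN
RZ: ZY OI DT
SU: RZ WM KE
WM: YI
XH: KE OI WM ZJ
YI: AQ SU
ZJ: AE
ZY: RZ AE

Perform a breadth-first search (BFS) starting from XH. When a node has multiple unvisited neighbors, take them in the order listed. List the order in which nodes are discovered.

Visit XH; enqueue KE, OI, WM, ZJ → queue [KE, OI, WM, ZJ]
Visit KE; enqueue AQ, SU → queue [OI, WM, ZJ, AQ, SU]
Visit OI; enqueue IN → queue [WM, ZJ, AQ, SU, IN]
Visit WM; enqueue YI → queue [ZJ, AQ, SU, IN, YI]
Visit ZJ; enqueue AE → queue [AQ, SU, IN, YI, AE]
Visit AQ → queue [SU, IN, YI, AE]
Visit SU; enqueue RZ → queue [IN, YI, AE, RZ]
Visit IN → queue [YI, AE, RZ]
Visit YI → queue [AE, RZ]
Visit AE; enqueue ZY → queue [RZ, ZY]
Visit RZ; enqueue DT → queue [ZY, DT]
Visit ZY → queue [DT]
Visit DT → queue []

XH -> KE -> OI -> WM -> ZJ -> AQ -> SU -> IN -> YI -> AE -> RZ -> ZY -> DT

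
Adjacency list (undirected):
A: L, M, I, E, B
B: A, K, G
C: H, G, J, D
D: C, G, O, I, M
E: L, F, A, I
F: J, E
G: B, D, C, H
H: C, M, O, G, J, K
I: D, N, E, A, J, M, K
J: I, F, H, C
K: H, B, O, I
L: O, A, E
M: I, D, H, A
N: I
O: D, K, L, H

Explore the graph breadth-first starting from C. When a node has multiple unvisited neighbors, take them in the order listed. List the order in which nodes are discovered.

Visit C; enqueue H, G, J, D → queue [H, G, J, D]
Visit H; enqueue M, O, K → queue [G, J, D, M, O, K]
Visit G; enqueue B → queue [J, D, M, O, K, B]
Visit J; enqueue I, F → queue [D, M, O, K, B, I, F]
Visit D → queue [M, O, K, B, I, F]
Visit M; enqueue A → queue [O, K, B, I, F, A]
Visit O; enqueue L → queue [K, B, I, F, A, L]
Visit K → queue [B, I, F, A, L]
Visit B → queue [I, F, A, L]
Visit I; enqueue N, E → queue [F, A, L, N, E]
Visit F → queue [A, L, N, E]
Visit A → queue [L, N, E]
Visit L → queue [N, E]
Visit N → queue [E]
Visit E → queue []

C H G J D M O K B I F A L N E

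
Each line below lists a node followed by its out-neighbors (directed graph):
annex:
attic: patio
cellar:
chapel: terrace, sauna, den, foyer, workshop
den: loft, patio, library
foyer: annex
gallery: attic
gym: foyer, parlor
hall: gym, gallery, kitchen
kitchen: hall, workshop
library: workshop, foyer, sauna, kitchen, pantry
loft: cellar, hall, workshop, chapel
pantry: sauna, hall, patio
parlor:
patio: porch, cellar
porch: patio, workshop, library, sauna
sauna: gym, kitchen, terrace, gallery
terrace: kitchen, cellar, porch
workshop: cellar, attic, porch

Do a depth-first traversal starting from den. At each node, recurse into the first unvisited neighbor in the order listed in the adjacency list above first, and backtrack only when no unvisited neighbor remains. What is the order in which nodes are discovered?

Visit den
den → loft
loft → cellar
loft → hall
hall → gym
gym → foyer
foyer → annex
gym → parlor
hall → gallery
gallery → attic
attic → patio
patio → porch
porch → workshop
porch → library
library → sauna
sauna → kitchen
sauna → terrace
library → pantry
loft → chapel

den -> loft -> cellar -> hall -> gym -> foyer -> annex -> parlor -> gallery -> attic -> patio -> porch -> workshop -> library -> sauna -> kitchen -> terrace -> pantry -> chapel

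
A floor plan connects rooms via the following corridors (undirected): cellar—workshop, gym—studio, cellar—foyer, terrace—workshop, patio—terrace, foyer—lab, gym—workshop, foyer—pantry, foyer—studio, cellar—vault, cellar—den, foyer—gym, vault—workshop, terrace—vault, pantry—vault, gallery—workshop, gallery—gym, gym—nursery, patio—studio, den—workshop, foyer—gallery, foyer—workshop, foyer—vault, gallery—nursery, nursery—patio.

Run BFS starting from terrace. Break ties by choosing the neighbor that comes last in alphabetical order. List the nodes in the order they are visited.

terrace -> workshop -> vault -> patio -> gym -> gallery -> foyer -> den -> cellar -> pantry -> studio -> nursery -> lab

Visit terrace; enqueue workshop, vault, patio → queue [workshop, vault, patio]
Visit workshop; enqueue gym, gallery, foyer, den, cellar → queue [vault, patio, gym, gallery, foyer, den, cellar]
Visit vault; enqueue pantry → queue [patio, gym, gallery, foyer, den, cellar, pantry]
Visit patio; enqueue studio, nursery → queue [gym, gallery, foyer, den, cellar, pantry, studio, nursery]
Visit gym → queue [gallery, foyer, den, cellar, pantry, studio, nursery]
Visit gallery → queue [foyer, den, cellar, pantry, studio, nursery]
Visit foyer; enqueue lab → queue [den, cellar, pantry, studio, nursery, lab]
Visit den → queue [cellar, pantry, studio, nursery, lab]
Visit cellar → queue [pantry, studio, nursery, lab]
Visit pantry → queue [studio, nursery, lab]
Visit studio → queue [nursery, lab]
Visit nursery → queue [lab]
Visit lab → queue []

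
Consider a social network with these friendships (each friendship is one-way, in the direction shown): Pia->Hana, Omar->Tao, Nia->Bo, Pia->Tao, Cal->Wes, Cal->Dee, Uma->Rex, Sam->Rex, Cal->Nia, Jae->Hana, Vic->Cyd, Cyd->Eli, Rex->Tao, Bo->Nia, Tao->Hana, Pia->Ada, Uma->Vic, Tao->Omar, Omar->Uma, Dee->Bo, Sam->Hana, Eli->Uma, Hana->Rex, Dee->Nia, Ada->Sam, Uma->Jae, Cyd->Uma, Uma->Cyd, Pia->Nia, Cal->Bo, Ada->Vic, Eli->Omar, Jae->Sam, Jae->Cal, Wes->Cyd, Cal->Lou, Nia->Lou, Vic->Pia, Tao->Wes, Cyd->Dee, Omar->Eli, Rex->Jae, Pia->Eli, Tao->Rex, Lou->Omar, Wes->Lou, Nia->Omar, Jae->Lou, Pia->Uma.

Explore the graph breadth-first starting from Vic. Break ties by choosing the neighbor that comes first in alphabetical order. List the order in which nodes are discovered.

Vic, Cyd, Pia, Dee, Eli, Uma, Ada, Hana, Nia, Tao, Bo, Omar, Jae, Rex, Sam, Lou, Wes, Cal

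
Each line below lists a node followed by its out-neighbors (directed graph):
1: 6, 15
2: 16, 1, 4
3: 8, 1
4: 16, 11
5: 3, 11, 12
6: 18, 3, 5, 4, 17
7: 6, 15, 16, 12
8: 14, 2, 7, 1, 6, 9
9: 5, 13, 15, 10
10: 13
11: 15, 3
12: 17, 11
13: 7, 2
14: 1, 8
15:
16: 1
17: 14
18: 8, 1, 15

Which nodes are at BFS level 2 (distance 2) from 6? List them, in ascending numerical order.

1, 8, 11, 12, 14, 15, 16

Level 0: 6
Level 1: 3, 4, 5, 17, 18
Level 2: 1, 8, 11, 12, 14, 15, 16
Level 3: 2, 7, 9
Level 4: 10, 13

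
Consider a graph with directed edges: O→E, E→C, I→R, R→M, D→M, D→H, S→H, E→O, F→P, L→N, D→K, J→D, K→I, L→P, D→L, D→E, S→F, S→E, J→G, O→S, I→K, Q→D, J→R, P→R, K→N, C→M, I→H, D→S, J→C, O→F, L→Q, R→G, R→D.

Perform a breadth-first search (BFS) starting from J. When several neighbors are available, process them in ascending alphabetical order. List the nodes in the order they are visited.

Visit J; enqueue C, D, G, R → queue [C, D, G, R]
Visit C; enqueue M → queue [D, G, R, M]
Visit D; enqueue E, H, K, L, S → queue [G, R, M, E, H, K, L, S]
Visit G → queue [R, M, E, H, K, L, S]
Visit R → queue [M, E, H, K, L, S]
Visit M → queue [E, H, K, L, S]
Visit E; enqueue O → queue [H, K, L, S, O]
Visit H → queue [K, L, S, O]
Visit K; enqueue I, N → queue [L, S, O, I, N]
Visit L; enqueue P, Q → queue [S, O, I, N, P, Q]
Visit S; enqueue F → queue [O, I, N, P, Q, F]
Visit O → queue [I, N, P, Q, F]
Visit I → queue [N, P, Q, F]
Visit N → queue [P, Q, F]
Visit P → queue [Q, F]
Visit Q → queue [F]
Visit F → queue []

J, C, D, G, R, M, E, H, K, L, S, O, I, N, P, Q, F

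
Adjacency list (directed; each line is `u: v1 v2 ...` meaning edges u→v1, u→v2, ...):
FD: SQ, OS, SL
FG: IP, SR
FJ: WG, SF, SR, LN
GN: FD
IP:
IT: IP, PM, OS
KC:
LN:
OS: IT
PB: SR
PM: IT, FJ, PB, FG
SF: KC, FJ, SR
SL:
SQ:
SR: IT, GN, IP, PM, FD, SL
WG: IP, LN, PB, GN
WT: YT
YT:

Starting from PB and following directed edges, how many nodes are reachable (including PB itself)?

BFS from PB visits: PB, SR, FD, GN, IP, IT, PM, SL, OS, SQ, FG, FJ, LN, SF, WG, KC
Reachable nodes: 16 of 18 total.

16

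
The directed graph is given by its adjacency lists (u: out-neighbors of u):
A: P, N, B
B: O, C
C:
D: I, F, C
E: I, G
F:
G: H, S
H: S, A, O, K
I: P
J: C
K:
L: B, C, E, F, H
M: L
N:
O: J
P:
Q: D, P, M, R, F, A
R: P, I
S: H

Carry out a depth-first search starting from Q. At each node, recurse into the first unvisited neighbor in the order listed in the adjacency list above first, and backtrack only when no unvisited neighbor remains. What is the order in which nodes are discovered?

Q -> D -> I -> P -> F -> C -> M -> L -> B -> O -> J -> E -> G -> H -> S -> A -> N -> K -> R

Visit Q
Q → D
D → I
I → P
D → F
D → C
Q → M
M → L
L → B
B → O
O → J
L → E
E → G
G → H
H → S
H → A
A → N
H → K
Q → R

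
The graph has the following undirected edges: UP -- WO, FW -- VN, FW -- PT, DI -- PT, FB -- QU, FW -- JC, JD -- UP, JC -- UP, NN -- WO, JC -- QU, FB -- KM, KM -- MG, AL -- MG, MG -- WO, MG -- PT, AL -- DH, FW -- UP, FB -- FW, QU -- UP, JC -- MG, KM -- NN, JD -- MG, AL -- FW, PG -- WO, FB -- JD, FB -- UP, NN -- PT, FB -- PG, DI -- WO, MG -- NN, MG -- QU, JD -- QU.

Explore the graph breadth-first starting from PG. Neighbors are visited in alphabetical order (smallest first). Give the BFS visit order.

PG -> FB -> WO -> FW -> JD -> KM -> QU -> UP -> DI -> MG -> NN -> AL -> JC -> PT -> VN -> DH

Visit PG; enqueue FB, WO → queue [FB, WO]
Visit FB; enqueue FW, JD, KM, QU, UP → queue [WO, FW, JD, KM, QU, UP]
Visit WO; enqueue DI, MG, NN → queue [FW, JD, KM, QU, UP, DI, MG, NN]
Visit FW; enqueue AL, JC, PT, VN → queue [JD, KM, QU, UP, DI, MG, NN, AL, JC, PT, VN]
Visit JD → queue [KM, QU, UP, DI, MG, NN, AL, JC, PT, VN]
Visit KM → queue [QU, UP, DI, MG, NN, AL, JC, PT, VN]
Visit QU → queue [UP, DI, MG, NN, AL, JC, PT, VN]
Visit UP → queue [DI, MG, NN, AL, JC, PT, VN]
Visit DI → queue [MG, NN, AL, JC, PT, VN]
Visit MG → queue [NN, AL, JC, PT, VN]
Visit NN → queue [AL, JC, PT, VN]
Visit AL; enqueue DH → queue [JC, PT, VN, DH]
Visit JC → queue [PT, VN, DH]
Visit PT → queue [VN, DH]
Visit VN → queue [DH]
Visit DH → queue []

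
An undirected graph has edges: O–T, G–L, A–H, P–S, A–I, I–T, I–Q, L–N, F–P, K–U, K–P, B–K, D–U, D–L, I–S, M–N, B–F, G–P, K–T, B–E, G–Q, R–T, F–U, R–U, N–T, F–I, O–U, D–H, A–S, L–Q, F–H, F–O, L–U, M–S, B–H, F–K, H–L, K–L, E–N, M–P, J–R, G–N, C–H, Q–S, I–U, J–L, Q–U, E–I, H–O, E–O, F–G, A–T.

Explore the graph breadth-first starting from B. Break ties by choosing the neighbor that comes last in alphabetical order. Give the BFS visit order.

B, K, H, F, E, U, T, P, L, O, D, C, A, I, G, N, R, Q, S, M, J

Visit B; enqueue K, H, F, E → queue [K, H, F, E]
Visit K; enqueue U, T, P, L → queue [H, F, E, U, T, P, L]
Visit H; enqueue O, D, C, A → queue [F, E, U, T, P, L, O, D, C, A]
Visit F; enqueue I, G → queue [E, U, T, P, L, O, D, C, A, I, G]
Visit E; enqueue N → queue [U, T, P, L, O, D, C, A, I, G, N]
Visit U; enqueue R, Q → queue [T, P, L, O, D, C, A, I, G, N, R, Q]
Visit T → queue [P, L, O, D, C, A, I, G, N, R, Q]
Visit P; enqueue S, M → queue [L, O, D, C, A, I, G, N, R, Q, S, M]
Visit L; enqueue J → queue [O, D, C, A, I, G, N, R, Q, S, M, J]
Visit O → queue [D, C, A, I, G, N, R, Q, S, M, J]
Visit D → queue [C, A, I, G, N, R, Q, S, M, J]
Visit C → queue [A, I, G, N, R, Q, S, M, J]
Visit A → queue [I, G, N, R, Q, S, M, J]
Visit I → queue [G, N, R, Q, S, M, J]
Visit G → queue [N, R, Q, S, M, J]
Visit N → queue [R, Q, S, M, J]
Visit R → queue [Q, S, M, J]
Visit Q → queue [S, M, J]
Visit S → queue [M, J]
Visit M → queue [J]
Visit J → queue []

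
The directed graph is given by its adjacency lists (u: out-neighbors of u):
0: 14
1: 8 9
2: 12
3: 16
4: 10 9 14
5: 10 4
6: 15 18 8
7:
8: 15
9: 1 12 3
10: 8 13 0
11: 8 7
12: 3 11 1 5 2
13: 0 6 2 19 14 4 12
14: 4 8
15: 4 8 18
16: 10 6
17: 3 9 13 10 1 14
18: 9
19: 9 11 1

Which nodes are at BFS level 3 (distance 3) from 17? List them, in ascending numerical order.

5, 11, 15, 18

Level 0: 17
Level 1: 1, 3, 9, 10, 13, 14
Level 2: 0, 2, 4, 6, 8, 12, 16, 19
Level 3: 5, 11, 15, 18
Level 4: 7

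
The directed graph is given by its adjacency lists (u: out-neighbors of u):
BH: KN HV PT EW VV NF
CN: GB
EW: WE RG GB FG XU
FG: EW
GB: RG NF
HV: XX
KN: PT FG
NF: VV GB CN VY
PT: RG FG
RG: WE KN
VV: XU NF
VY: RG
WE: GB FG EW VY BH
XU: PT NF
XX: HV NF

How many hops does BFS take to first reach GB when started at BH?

Level 0: BH
Level 1: EW, HV, KN, NF, PT, VV
Level 2: CN, FG, GB, RG, VY, WE, XU, XX
GB first appears at level 2.

2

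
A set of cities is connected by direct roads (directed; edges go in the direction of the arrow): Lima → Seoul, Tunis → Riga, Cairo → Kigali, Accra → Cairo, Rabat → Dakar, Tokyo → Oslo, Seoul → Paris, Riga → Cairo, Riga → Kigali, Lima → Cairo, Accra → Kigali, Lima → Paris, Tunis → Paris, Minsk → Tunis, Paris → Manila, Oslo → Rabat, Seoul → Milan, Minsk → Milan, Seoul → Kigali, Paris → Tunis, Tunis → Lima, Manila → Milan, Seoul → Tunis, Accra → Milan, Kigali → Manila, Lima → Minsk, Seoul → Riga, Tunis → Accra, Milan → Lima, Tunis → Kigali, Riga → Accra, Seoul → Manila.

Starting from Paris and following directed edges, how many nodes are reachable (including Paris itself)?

11

BFS from Paris visits: Paris, Manila, Tunis, Milan, Accra, Kigali, Lima, Riga, Cairo, Minsk, Seoul
Reachable nodes: 11 of 15 total.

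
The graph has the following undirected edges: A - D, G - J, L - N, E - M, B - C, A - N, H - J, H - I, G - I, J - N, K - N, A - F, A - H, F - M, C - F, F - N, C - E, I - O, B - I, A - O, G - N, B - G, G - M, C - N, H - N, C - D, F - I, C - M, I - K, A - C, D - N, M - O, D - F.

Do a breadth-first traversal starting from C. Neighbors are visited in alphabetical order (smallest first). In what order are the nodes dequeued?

Visit C; enqueue A, B, D, E, F, M, N → queue [A, B, D, E, F, M, N]
Visit A; enqueue H, O → queue [B, D, E, F, M, N, H, O]
Visit B; enqueue G, I → queue [D, E, F, M, N, H, O, G, I]
Visit D → queue [E, F, M, N, H, O, G, I]
Visit E → queue [F, M, N, H, O, G, I]
Visit F → queue [M, N, H, O, G, I]
Visit M → queue [N, H, O, G, I]
Visit N; enqueue J, K, L → queue [H, O, G, I, J, K, L]
Visit H → queue [O, G, I, J, K, L]
Visit O → queue [G, I, J, K, L]
Visit G → queue [I, J, K, L]
Visit I → queue [J, K, L]
Visit J → queue [K, L]
Visit K → queue [L]
Visit L → queue []

C → A → B → D → E → F → M → N → H → O → G → I → J → K → L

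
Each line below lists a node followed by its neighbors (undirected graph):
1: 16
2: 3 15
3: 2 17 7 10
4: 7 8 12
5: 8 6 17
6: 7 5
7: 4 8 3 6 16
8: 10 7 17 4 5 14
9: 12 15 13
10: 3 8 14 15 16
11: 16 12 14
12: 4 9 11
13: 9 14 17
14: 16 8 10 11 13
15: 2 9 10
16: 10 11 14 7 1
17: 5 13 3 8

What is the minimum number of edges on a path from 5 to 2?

Level 0: 5
Level 1: 6, 8, 17
Level 2: 3, 4, 7, 10, 13, 14
Level 3: 2, 9, 11, 12, 15, 16
Level 4: 1
2 first appears at level 3.

3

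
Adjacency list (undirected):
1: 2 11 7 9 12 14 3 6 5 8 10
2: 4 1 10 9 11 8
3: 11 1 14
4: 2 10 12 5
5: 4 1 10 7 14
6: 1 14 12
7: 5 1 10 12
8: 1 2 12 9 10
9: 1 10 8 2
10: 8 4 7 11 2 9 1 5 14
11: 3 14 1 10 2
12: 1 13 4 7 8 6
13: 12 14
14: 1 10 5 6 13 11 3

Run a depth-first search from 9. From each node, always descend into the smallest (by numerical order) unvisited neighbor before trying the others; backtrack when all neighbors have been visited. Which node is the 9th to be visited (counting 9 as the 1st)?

12

Visit 9
9 → 1
1 → 2
2 → 4
4 → 5
5 → 7
7 → 10
10 → 8
8 → 12
12 → 6
6 → 14
14 → 3
3 → 11
14 → 13

Visit order: 9, 1, 2, 4, 5, 7, 10, 8, 12, 6, 14, 3, 11, 13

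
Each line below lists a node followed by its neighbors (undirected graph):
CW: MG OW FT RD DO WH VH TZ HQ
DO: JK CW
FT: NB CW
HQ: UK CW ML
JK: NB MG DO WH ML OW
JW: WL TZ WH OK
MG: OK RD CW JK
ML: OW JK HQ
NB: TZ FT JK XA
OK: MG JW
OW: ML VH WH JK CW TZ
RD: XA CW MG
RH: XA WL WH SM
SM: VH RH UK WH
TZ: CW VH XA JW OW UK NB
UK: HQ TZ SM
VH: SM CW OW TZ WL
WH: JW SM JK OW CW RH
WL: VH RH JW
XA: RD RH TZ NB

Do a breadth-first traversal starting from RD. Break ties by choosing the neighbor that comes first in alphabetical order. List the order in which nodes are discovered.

RD, CW, MG, XA, DO, FT, HQ, OW, TZ, VH, WH, JK, OK, NB, RH, ML, UK, JW, SM, WL

Visit RD; enqueue CW, MG, XA → queue [CW, MG, XA]
Visit CW; enqueue DO, FT, HQ, OW, TZ, VH, WH → queue [MG, XA, DO, FT, HQ, OW, TZ, VH, WH]
Visit MG; enqueue JK, OK → queue [XA, DO, FT, HQ, OW, TZ, VH, WH, JK, OK]
Visit XA; enqueue NB, RH → queue [DO, FT, HQ, OW, TZ, VH, WH, JK, OK, NB, RH]
Visit DO → queue [FT, HQ, OW, TZ, VH, WH, JK, OK, NB, RH]
Visit FT → queue [HQ, OW, TZ, VH, WH, JK, OK, NB, RH]
Visit HQ; enqueue ML, UK → queue [OW, TZ, VH, WH, JK, OK, NB, RH, ML, UK]
Visit OW → queue [TZ, VH, WH, JK, OK, NB, RH, ML, UK]
Visit TZ; enqueue JW → queue [VH, WH, JK, OK, NB, RH, ML, UK, JW]
Visit VH; enqueue SM, WL → queue [WH, JK, OK, NB, RH, ML, UK, JW, SM, WL]
Visit WH → queue [JK, OK, NB, RH, ML, UK, JW, SM, WL]
Visit JK → queue [OK, NB, RH, ML, UK, JW, SM, WL]
Visit OK → queue [NB, RH, ML, UK, JW, SM, WL]
Visit NB → queue [RH, ML, UK, JW, SM, WL]
Visit RH → queue [ML, UK, JW, SM, WL]
Visit ML → queue [UK, JW, SM, WL]
Visit UK → queue [JW, SM, WL]
Visit JW → queue [SM, WL]
Visit SM → queue [WL]
Visit WL → queue []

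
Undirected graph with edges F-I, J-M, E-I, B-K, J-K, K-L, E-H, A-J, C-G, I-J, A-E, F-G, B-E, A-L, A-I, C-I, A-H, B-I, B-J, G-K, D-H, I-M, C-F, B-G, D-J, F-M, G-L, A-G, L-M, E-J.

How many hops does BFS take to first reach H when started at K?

3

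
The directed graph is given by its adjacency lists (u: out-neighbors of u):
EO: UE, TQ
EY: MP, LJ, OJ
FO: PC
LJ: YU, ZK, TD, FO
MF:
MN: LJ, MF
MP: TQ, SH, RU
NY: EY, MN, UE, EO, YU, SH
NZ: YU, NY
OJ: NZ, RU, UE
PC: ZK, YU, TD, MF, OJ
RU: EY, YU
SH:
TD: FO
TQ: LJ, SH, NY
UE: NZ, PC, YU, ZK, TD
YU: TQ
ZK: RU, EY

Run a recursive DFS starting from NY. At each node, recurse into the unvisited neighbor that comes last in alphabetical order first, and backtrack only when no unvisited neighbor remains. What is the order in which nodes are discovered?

NY -> YU -> TQ -> SH -> LJ -> ZK -> RU -> EY -> OJ -> UE -> TD -> FO -> PC -> MF -> NZ -> MP -> MN -> EO

Visit NY
NY → YU
YU → TQ
TQ → SH
TQ → LJ
LJ → ZK
ZK → RU
RU → EY
EY → OJ
OJ → UE
UE → TD
TD → FO
FO → PC
PC → MF
UE → NZ
EY → MP
NY → MN
NY → EO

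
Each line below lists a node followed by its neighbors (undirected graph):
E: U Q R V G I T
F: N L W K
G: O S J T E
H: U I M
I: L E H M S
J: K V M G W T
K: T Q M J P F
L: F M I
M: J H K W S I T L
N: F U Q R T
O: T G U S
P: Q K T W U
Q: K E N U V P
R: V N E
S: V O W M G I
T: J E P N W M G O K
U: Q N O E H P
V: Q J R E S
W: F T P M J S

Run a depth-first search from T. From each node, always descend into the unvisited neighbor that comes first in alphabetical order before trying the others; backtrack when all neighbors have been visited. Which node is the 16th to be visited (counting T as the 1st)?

Visit T
T → E
E → G
G → J
J → K
K → F
F → L
L → I
I → H
H → M
M → S
S → O
O → U
U → N
N → Q
Q → P
P → W
Q → V
V → R

Visit order: T, E, G, J, K, F, L, I, H, M, S, O, U, N, Q, P, W, V, R

P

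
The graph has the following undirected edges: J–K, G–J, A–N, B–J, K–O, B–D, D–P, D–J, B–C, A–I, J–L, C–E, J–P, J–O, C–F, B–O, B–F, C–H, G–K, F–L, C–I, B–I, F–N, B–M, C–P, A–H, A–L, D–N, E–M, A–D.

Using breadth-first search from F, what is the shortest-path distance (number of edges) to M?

Level 0: F
Level 1: B, C, L, N
Level 2: A, D, E, H, I, J, M, O, P
Level 3: G, K
M first appears at level 2.

2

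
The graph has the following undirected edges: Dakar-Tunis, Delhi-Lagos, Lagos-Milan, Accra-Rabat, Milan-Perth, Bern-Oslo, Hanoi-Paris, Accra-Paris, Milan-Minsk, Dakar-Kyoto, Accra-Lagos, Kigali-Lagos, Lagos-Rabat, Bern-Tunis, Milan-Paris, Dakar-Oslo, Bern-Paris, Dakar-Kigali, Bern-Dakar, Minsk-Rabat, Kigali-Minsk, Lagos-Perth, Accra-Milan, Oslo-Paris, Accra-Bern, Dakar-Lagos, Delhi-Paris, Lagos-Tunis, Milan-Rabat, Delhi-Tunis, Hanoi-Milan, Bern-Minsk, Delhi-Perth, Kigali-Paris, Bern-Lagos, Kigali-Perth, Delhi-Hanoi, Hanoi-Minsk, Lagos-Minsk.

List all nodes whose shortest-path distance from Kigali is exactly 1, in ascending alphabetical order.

Dakar, Lagos, Minsk, Paris, Perth

Level 0: Kigali
Level 1: Dakar, Lagos, Minsk, Paris, Perth
Level 2: Accra, Bern, Delhi, Hanoi, Kyoto, Milan, Oslo, Rabat, Tunis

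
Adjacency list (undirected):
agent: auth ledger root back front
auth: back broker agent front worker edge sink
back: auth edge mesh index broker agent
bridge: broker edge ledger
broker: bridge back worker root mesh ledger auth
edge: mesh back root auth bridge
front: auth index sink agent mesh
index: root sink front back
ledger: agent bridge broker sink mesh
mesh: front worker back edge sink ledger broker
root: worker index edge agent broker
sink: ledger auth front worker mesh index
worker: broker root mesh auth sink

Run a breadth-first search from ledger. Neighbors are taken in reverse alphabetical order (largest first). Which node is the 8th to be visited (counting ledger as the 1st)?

index

Visit ledger; enqueue sink, mesh, broker, bridge, agent → queue [sink, mesh, broker, bridge, agent]
Visit sink; enqueue worker, index, front, auth → queue [mesh, broker, bridge, agent, worker, index, front, auth]
Visit mesh; enqueue edge, back → queue [broker, bridge, agent, worker, index, front, auth, edge, back]
Visit broker; enqueue root → queue [bridge, agent, worker, index, front, auth, edge, back, root]
Visit bridge → queue [agent, worker, index, front, auth, edge, back, root]
Visit agent → queue [worker, index, front, auth, edge, back, root]
Visit worker → queue [index, front, auth, edge, back, root]
Visit index → queue [front, auth, edge, back, root]
Visit front → queue [auth, edge, back, root]
Visit auth → queue [edge, back, root]
Visit edge → queue [back, root]
Visit back → queue [root]
Visit root → queue []

Visit order: ledger, sink, mesh, broker, bridge, agent, worker, index, front, auth, edge, back, root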